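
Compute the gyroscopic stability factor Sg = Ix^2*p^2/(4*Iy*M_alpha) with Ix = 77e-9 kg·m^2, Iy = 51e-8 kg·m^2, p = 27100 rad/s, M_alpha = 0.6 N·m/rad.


Sg = Ix^2 * p^2 / (4 * Iy * M_alpha) = (77e-9)^2 * 27100^2 / (4 * 51e-8 * 0.6) = 3.557

3.557


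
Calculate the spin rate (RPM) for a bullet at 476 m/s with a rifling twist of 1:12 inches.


twist_m = 12*0.0254 = 0.3048 m
spin = v/twist = 476/0.3048 = 1561.68 rev/s
RPM = spin*60 = 1561.68*60 ≈ 93701 RPM

93701 RPM


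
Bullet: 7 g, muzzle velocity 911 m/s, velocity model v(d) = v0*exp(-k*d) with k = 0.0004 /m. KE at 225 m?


v = v0*exp(-k*d) = 911*exp(-0.0004*225) = 832.591 m/s
E = 0.5*m*v^2 = 0.5*0.007*832.591^2 = 2426 J

2426 J


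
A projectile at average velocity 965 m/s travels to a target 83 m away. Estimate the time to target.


t = d/v = 83/965 = 0.08601 s

0.08601 s


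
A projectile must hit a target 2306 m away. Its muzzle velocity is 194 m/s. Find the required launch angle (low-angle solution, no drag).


sin(2*theta) = R*g/v0^2 = 2306*9.81/194^2 = 0.60107, theta = arcsin(0.60107)/2 = 18.47°

18.47 degrees


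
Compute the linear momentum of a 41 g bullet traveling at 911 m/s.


p = m*v = 0.041*911 = 37.35 kg·m/s

37.35 kg·m/s


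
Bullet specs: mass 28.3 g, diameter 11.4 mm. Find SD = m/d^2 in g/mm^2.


SD = m/d^2 = 28.3/11.4^2 = 0.2178 g/mm^2

0.2178 g/mm^2


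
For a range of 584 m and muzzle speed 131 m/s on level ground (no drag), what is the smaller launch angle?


sin(2*theta) = R*g/v0^2 = 584*9.81/131^2 = 0.333841, theta = arcsin(0.333841)/2 = 9.751°

9.751 degrees


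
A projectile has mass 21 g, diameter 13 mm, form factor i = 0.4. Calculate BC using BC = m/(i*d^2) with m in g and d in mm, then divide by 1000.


BC = m/(i*d^2*1000) = 21/(0.4 * 13^2 * 1000) = 0.0003107

0.0003107


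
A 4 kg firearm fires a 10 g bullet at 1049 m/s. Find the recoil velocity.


v_recoil = m_p * v_p / m_gun = 0.01 * 1049 / 4 = 2.623 m/s

2.623 m/s


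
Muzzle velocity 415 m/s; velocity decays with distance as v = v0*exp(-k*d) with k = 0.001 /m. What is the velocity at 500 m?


v = v0*exp(-k*d) = 415*exp(-0.001*500) = 251.7 m/s

251.7 m/s


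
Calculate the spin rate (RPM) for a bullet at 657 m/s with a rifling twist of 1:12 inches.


twist_m = 12*0.0254 = 0.3048 m
spin = v/twist = 657/0.3048 = 2155.512 rev/s
RPM = spin*60 = 2155.512*60 ≈ 129331 RPM

129331 RPM


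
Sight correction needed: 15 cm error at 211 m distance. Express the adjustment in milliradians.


1 mrad subtends 1 cm per 10 m of range, so adj = error_cm / (dist_m / 10) = 15 / (211/10) = 0.7109 mrad

0.7109 mrad


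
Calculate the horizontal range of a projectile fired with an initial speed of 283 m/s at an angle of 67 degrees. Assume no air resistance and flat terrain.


R = v0^2 * sin(2*theta) / g = 283^2 * sin(2*67°) / 9.81 = 5873 m

5873 m


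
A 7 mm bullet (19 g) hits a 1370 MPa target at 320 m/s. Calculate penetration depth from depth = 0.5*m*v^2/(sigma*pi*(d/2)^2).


A = pi*(d/2)^2 = pi*(7/2)^2 = 38.4845 mm^2
E = 0.5*m*v^2 = 0.5*0.019*320^2 = 972.8 J
depth = E/(sigma*A) = 972.8 J / (1370 MPa * 38.4845 mm^2) = 972.8/(1370 * 38.4845) m = 0.0184509 m ≈ 18.45 mm

18.45 mm


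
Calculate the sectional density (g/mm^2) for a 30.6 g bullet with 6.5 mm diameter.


SD = m/d^2 = 30.6/6.5^2 = 0.7243 g/mm^2

0.7243 g/mm^2


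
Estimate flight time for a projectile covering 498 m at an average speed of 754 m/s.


t = d/v = 498/754 = 0.6605 s

0.6605 s


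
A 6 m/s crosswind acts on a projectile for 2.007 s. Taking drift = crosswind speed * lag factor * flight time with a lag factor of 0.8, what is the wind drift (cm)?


drift = v_wind * lag * t = 6 * 0.8 * 2.007 = 9.6336 m ≈ 963.4 cm

963.4 cm


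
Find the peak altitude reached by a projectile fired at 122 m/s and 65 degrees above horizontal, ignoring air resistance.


H = (v0*sin(theta))^2 / (2g) = (122*sin(65°))^2 / (2*9.81) = 623.1 m

623.1 m


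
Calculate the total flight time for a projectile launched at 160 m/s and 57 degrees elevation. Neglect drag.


T = 2*v0*sin(theta)/g = 2*160*sin(57°)/9.81 = 27.36 s

27.36 s


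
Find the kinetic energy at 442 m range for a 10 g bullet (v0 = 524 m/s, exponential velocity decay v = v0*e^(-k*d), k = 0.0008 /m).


v = v0*exp(-k*d) = 524*exp(-0.0008*442) = 367.93 m/s
E = 0.5*m*v^2 = 0.5*0.01*367.93^2 = 676.9 J

676.9 J


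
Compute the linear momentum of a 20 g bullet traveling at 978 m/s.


p = m*v = 0.02*978 = 19.56 kg·m/s

19.56 kg·m/s


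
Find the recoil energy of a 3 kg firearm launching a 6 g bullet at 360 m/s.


v_r = m_p*v_p/m_gun = 0.006*360/3 = 0.72 m/s, E_r = 0.5*m_gun*v_r^2 = 0.5*3*0.72^2 = 0.7776 J

0.7776 J


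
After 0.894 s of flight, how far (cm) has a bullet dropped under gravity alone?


drop = 0.5*g*t^2 = 0.5*9.81*0.894^2 = 3.92025 m ≈ 392 cm

392 cm


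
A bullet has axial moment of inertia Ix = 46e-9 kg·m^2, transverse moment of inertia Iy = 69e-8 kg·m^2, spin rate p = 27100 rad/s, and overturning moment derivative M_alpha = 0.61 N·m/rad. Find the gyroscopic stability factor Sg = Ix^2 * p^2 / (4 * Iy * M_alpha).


Sg = Ix^2 * p^2 / (4 * Iy * M_alpha) = (46e-9)^2 * 27100^2 / (4 * 69e-8 * 0.61) = 0.923

0.923


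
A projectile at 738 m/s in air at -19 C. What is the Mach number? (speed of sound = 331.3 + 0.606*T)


a = 331.3 + 0.606*(-19) = 319.786 m/s
M = v/a = 738/319.786 = 2.308

2.308


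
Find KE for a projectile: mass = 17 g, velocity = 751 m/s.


E = 0.5*m*v^2 = 0.5*0.017*751^2 = 4794 J

4794 J


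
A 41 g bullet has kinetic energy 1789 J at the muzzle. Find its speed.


v = sqrt(2*E/m) = sqrt(2*1789/0.041) = 295.4 m/s

295.4 m/s


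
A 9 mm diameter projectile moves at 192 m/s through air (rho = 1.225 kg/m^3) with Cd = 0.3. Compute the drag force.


A = pi*(d/2)^2 = pi*(9/2000)^2 = 6.36173e-05 m^2
Fd = 0.5*Cd*rho*A*v^2 = 0.5*0.3*1.225*6.36173e-05*192^2 = 0.4309 N

0.4309 N


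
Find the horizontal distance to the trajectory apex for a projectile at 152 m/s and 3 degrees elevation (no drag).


R = v0^2*sin(2*theta)/g = 152^2*sin(2*3°)/9.81 = 246.18 m
apex_dist = R/2 = 246.18/2 = 123.1 m

123.1 m


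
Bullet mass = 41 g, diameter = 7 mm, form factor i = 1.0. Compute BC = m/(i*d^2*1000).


BC = m/(i*d^2*1000) = 41/(1.0 * 7^2 * 1000) = 0.0008367

0.0008367


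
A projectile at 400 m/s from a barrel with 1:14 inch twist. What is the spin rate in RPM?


twist_m = 14*0.0254 = 0.3556 m
spin = v/twist = 400/0.3556 = 1124.859 rev/s
RPM = spin*60 = 1124.859*60 ≈ 67492 RPM

67492 RPM


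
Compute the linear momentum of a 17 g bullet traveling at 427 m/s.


p = m*v = 0.017*427 = 7.259 kg·m/s

7.259 kg·m/s


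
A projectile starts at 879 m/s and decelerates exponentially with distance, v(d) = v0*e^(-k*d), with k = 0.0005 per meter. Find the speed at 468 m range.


v = v0*exp(-k*d) = 879*exp(-0.0005*468) = 695.6 m/s

695.6 m/s


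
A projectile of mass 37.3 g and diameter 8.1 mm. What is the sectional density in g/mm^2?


SD = m/d^2 = 37.3/8.1^2 = 0.5685 g/mm^2

0.5685 g/mm^2


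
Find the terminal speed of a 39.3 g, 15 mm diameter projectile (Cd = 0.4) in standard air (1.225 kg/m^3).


A = pi*(d/2)^2 = pi*(15/2000)^2 = 1.76715e-04 m^2
vt = sqrt(2mg/(Cd*rho*A)) = sqrt(2*0.0393*9.81/(0.4 * 1.225 * 1.76715e-04)) = 94.37 m/s

94.37 m/s


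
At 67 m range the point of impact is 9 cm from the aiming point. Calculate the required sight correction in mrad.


1 mrad subtends 1 cm per 10 m of range, so adj = error_cm / (dist_m / 10) = 9 / (67/10) = 1.343 mrad

1.343 mrad


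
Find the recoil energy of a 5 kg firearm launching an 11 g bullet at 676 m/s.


v_r = m_p*v_p/m_gun = 0.011*676/5 = 1.4872 m/s, E_r = 0.5*m_gun*v_r^2 = 0.5*5*1.4872^2 = 5.529 J

5.529 J


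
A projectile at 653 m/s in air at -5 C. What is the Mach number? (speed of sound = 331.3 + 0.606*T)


a = 331.3 + 0.606*(-5) = 328.27 m/s
M = v/a = 653/328.27 = 1.989

1.989


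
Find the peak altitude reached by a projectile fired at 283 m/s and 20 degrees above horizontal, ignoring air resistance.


H = (v0*sin(theta))^2 / (2g) = (283*sin(20°))^2 / (2*9.81) = 477.5 m

477.5 m


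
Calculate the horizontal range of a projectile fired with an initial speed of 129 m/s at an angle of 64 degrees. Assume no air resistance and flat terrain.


R = v0^2 * sin(2*theta) / g = 129^2 * sin(2*64°) / 9.81 = 1337 m

1337 m


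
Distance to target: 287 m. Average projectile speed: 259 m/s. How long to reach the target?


t = d/v = 287/259 = 1.108 s

1.108 s


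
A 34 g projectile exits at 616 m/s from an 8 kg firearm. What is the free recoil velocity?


v_recoil = m_p * v_p / m_gun = 0.034 * 616 / 8 = 2.618 m/s

2.618 m/s


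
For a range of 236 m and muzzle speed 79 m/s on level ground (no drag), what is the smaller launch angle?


sin(2*theta) = R*g/v0^2 = 236*9.81/79^2 = 0.37096, theta = arcsin(0.37096)/2 = 10.89°

10.89 degrees


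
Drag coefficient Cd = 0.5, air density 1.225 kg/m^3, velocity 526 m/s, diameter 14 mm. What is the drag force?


A = pi*(d/2)^2 = pi*(14/2000)^2 = 1.53938e-04 m^2
Fd = 0.5*Cd*rho*A*v^2 = 0.5*0.5*1.225*1.53938e-04*526^2 = 13.04 N

13.04 N


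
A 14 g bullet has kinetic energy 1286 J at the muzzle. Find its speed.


v = sqrt(2*E/m) = sqrt(2*1286/0.014) = 428.6 m/s

428.6 m/s


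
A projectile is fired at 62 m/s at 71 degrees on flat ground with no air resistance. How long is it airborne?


T = 2*v0*sin(theta)/g = 2*62*sin(71°)/9.81 = 11.95 s

11.95 s


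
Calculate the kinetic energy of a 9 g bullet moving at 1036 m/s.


E = 0.5*m*v^2 = 0.5*0.009*1036^2 = 4830 J

4830 J


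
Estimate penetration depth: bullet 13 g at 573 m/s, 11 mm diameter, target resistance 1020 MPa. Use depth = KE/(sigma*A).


A = pi*(d/2)^2 = pi*(11/2)^2 = 95.0332 mm^2
E = 0.5*m*v^2 = 0.5*0.013*573^2 = 2134.14 J
depth = E/(sigma*A) = 2134.14 J / (1020 MPa * 95.0332 mm^2) = 2134.14/(1020 * 95.0332) m = 0.0220164 m ≈ 22.02 mm

22.02 mm


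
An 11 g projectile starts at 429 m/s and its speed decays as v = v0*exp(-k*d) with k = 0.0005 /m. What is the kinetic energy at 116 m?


v = v0*exp(-k*d) = 429*exp(-0.0005*116) = 404.826 m/s
E = 0.5*m*v^2 = 0.5*0.011*404.826^2 = 901.4 J

901.4 J


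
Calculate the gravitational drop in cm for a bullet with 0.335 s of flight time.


drop = 0.5*g*t^2 = 0.5*9.81*0.335^2 = 0.550464 m ≈ 55.05 cm

55.05 cm


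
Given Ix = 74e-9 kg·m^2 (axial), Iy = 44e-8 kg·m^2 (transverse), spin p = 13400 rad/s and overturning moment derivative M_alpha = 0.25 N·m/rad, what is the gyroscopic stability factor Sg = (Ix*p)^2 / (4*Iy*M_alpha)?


Sg = Ix^2 * p^2 / (4 * Iy * M_alpha) = (74e-9)^2 * 13400^2 / (4 * 44e-8 * 0.25) = 2.235

2.235


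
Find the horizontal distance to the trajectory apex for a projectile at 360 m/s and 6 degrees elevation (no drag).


R = v0^2*sin(2*theta)/g = 360^2*sin(2*6°)/9.81 = 2746.72 m
apex_dist = R/2 = 2746.72/2 = 1373 m

1373 m


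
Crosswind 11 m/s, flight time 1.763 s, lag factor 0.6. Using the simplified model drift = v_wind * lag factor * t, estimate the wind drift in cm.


drift = v_wind * lag * t = 11 * 0.6 * 1.763 = 11.6358 m ≈ 1164 cm

1164 cm


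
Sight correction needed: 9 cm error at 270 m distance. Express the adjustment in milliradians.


1 mrad subtends 1 cm per 10 m of range, so adj = error_cm / (dist_m / 10) = 9 / (270/10) = 0.3333 mrad

0.3333 mrad


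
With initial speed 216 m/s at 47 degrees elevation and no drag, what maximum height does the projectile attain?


H = (v0*sin(theta))^2 / (2g) = (216*sin(47°))^2 / (2*9.81) = 1272 m

1272 m


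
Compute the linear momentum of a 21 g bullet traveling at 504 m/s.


p = m*v = 0.021*504 = 10.58 kg·m/s

10.58 kg·m/s


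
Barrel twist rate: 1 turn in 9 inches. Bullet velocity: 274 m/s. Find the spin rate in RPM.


twist_m = 9*0.0254 = 0.2286 m
spin = v/twist = 274/0.2286 = 1198.6 rev/s
RPM = spin*60 = 1198.6*60 ≈ 71916 RPM

71916 RPM


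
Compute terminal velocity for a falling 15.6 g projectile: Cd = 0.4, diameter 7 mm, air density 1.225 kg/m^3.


A = pi*(d/2)^2 = pi*(7/2000)^2 = 3.84845e-05 m^2
vt = sqrt(2mg/(Cd*rho*A)) = sqrt(2*0.0156*9.81/(0.4 * 1.225 * 3.84845e-05)) = 127.4 m/s

127.4 m/s


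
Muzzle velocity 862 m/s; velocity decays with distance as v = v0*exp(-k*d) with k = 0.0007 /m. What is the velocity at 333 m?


v = v0*exp(-k*d) = 862*exp(-0.0007*333) = 682.8 m/s

682.8 m/s


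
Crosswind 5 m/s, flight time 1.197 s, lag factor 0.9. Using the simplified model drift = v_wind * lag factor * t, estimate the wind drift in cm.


drift = v_wind * lag * t = 5 * 0.9 * 1.197 = 5.3865 m ≈ 538.6 cm

538.6 cm


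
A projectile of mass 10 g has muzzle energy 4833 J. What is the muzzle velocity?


v = sqrt(2*E/m) = sqrt(2*4833/0.01) = 983.2 m/s

983.2 m/s


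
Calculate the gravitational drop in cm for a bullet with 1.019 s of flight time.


drop = 0.5*g*t^2 = 0.5*9.81*1.019^2 = 5.09316 m ≈ 509.3 cm

509.3 cm


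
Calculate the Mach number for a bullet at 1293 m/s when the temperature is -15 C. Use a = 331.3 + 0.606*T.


a = 331.3 + 0.606*(-15) = 322.21 m/s
M = v/a = 1293/322.21 = 4.013

4.013


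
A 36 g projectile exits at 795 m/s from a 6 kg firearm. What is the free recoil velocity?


v_recoil = m_p * v_p / m_gun = 0.036 * 795 / 6 = 4.77 m/s

4.77 m/s


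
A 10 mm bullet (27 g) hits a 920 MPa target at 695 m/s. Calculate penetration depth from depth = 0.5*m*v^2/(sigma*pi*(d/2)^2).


A = pi*(d/2)^2 = pi*(10/2)^2 = 78.5398 mm^2
E = 0.5*m*v^2 = 0.5*0.027*695^2 = 6520.84 J
depth = E/(sigma*A) = 6520.84 J / (920 MPa * 78.5398 mm^2) = 6520.84/(920 * 78.5398) m = 0.0902455 m ≈ 90.25 mm

90.25 mm


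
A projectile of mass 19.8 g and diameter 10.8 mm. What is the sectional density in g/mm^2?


SD = m/d^2 = 19.8/10.8^2 = 0.1698 g/mm^2

0.1698 g/mm^2


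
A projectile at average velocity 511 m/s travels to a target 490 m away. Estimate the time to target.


t = d/v = 490/511 = 0.9589 s

0.9589 s


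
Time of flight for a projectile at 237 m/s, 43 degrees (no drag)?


T = 2*v0*sin(theta)/g = 2*237*sin(43°)/9.81 = 32.95 s

32.95 s


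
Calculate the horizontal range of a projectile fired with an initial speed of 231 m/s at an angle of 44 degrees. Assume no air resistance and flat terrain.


R = v0^2 * sin(2*theta) / g = 231^2 * sin(2*44°) / 9.81 = 5436 m

5436 m


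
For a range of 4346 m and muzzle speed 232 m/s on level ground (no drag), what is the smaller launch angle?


sin(2*theta) = R*g/v0^2 = 4346*9.81/232^2 = 0.792105, theta = arcsin(0.792105)/2 = 26.19°

26.19 degrees


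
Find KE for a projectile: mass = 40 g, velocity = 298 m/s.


E = 0.5*m*v^2 = 0.5*0.04*298^2 = 1776 J

1776 J


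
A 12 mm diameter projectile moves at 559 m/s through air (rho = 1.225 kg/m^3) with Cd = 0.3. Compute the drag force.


A = pi*(d/2)^2 = pi*(12/2000)^2 = 1.13097e-04 m^2
Fd = 0.5*Cd*rho*A*v^2 = 0.5*0.3*1.225*1.13097e-04*559^2 = 6.494 N

6.494 N


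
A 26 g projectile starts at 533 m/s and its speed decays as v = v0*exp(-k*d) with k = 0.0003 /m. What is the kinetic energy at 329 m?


v = v0*exp(-k*d) = 533*exp(-0.0003*329) = 482.906 m/s
E = 0.5*m*v^2 = 0.5*0.026*482.906^2 = 3032 J

3032 J


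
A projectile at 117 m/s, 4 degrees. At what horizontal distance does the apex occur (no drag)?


R = v0^2*sin(2*theta)/g = 117^2*sin(2*4°)/9.81 = 194.204 m
apex_dist = R/2 = 194.204/2 = 97.1 m

97.1 m


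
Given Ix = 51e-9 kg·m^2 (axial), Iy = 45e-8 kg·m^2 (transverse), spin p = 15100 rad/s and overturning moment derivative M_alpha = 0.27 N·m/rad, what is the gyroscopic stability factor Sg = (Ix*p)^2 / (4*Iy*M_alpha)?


Sg = Ix^2 * p^2 / (4 * Iy * M_alpha) = (51e-9)^2 * 15100^2 / (4 * 45e-8 * 0.27) = 1.22

1.22


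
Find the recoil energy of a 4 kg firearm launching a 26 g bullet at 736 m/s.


v_r = m_p*v_p/m_gun = 0.026*736/4 = 4.784 m/s, E_r = 0.5*m_gun*v_r^2 = 0.5*4*4.784^2 = 45.77 J

45.77 J


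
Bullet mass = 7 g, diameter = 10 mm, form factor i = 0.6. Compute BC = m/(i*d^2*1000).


BC = m/(i*d^2*1000) = 7/(0.6 * 10^2 * 1000) = 0.0001167

0.0001167


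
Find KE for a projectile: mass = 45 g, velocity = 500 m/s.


E = 0.5*m*v^2 = 0.5*0.045*500^2 = 5625 J

5625 J


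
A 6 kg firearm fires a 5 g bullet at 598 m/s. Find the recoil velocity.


v_recoil = m_p * v_p / m_gun = 0.005 * 598 / 6 = 0.4983 m/s

0.4983 m/s


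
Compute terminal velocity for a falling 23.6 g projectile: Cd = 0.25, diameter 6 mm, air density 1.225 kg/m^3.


A = pi*(d/2)^2 = pi*(6/2000)^2 = 2.82743e-05 m^2
vt = sqrt(2mg/(Cd*rho*A)) = sqrt(2*0.0236*9.81/(0.25 * 1.225 * 2.82743e-05)) = 231.2 m/s

231.2 m/s


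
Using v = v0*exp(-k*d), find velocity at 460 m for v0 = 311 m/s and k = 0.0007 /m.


v = v0*exp(-k*d) = 311*exp(-0.0007*460) = 225.4 m/s

225.4 m/s


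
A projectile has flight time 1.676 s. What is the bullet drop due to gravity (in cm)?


drop = 0.5*g*t^2 = 0.5*9.81*1.676^2 = 13.778 m ≈ 1378 cm

1378 cm


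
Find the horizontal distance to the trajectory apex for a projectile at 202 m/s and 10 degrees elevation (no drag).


R = v0^2*sin(2*theta)/g = 202^2*sin(2*10°)/9.81 = 1422.61 m
apex_dist = R/2 = 1422.61/2 = 711.3 m

711.3 m


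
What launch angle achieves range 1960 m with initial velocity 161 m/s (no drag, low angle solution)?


sin(2*theta) = R*g/v0^2 = 1960*9.81/161^2 = 0.741777, theta = arcsin(0.741777)/2 = 23.94°

23.94 degrees


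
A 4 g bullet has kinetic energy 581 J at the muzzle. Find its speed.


v = sqrt(2*E/m) = sqrt(2*581/0.004) = 539 m/s

539 m/s


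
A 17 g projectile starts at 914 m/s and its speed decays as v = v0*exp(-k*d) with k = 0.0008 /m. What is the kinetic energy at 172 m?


v = v0*exp(-k*d) = 914*exp(-0.0008*172) = 796.503 m/s
E = 0.5*m*v^2 = 0.5*0.017*796.503^2 = 5393 J

5393 J


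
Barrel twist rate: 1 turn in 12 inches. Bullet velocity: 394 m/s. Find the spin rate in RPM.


twist_m = 12*0.0254 = 0.3048 m
spin = v/twist = 394/0.3048 = 1292.651 rev/s
RPM = spin*60 = 1292.651*60 ≈ 77559 RPM

77559 RPM


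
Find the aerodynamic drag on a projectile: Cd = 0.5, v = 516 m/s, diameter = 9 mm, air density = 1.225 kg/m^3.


A = pi*(d/2)^2 = pi*(9/2000)^2 = 6.36173e-05 m^2
Fd = 0.5*Cd*rho*A*v^2 = 0.5*0.5*1.225*6.36173e-05*516^2 = 5.187 N

5.187 N


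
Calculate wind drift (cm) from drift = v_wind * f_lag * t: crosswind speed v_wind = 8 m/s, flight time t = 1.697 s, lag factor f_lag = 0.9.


drift = v_wind * lag * t = 8 * 0.9 * 1.697 = 12.2184 m ≈ 1222 cm

1222 cm


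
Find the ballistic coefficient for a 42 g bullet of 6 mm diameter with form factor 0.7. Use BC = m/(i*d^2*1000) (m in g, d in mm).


BC = m/(i*d^2*1000) = 42/(0.7 * 6^2 * 1000) = 0.001667

0.001667


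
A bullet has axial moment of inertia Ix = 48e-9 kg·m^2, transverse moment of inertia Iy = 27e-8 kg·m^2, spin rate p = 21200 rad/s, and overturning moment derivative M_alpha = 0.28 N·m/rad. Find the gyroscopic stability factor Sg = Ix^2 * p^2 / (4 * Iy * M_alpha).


Sg = Ix^2 * p^2 / (4 * Iy * M_alpha) = (48e-9)^2 * 21200^2 / (4 * 27e-8 * 0.28) = 3.424

3.424


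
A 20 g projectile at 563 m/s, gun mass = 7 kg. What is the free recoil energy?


v_r = m_p*v_p/m_gun = 0.02*563/7 = 1.60857 m/s, E_r = 0.5*m_gun*v_r^2 = 0.5*7*1.60857^2 = 9.056 J

9.056 J


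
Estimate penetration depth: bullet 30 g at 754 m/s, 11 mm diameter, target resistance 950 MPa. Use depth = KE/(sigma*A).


A = pi*(d/2)^2 = pi*(11/2)^2 = 95.0332 mm^2
E = 0.5*m*v^2 = 0.5*0.03*754^2 = 8527.74 J
depth = E/(sigma*A) = 8527.74 J / (950 MPa * 95.0332 mm^2) = 8527.74/(950 * 95.0332) m = 0.0944572 m ≈ 94.46 mm

94.46 mm


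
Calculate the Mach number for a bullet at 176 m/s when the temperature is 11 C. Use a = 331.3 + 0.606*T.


a = 331.3 + 0.606*(11) = 337.966 m/s
M = v/a = 176/337.966 = 0.5208

0.5208


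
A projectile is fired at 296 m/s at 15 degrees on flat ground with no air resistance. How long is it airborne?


T = 2*v0*sin(theta)/g = 2*296*sin(15°)/9.81 = 15.62 s

15.62 s


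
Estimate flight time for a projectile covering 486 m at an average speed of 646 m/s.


t = d/v = 486/646 = 0.7523 s

0.7523 s


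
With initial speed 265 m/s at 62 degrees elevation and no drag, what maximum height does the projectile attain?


H = (v0*sin(theta))^2 / (2g) = (265*sin(62°))^2 / (2*9.81) = 2790 m

2790 m


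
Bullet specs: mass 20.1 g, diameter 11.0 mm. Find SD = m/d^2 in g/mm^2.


SD = m/d^2 = 20.1/11.0^2 = 0.1661 g/mm^2

0.1661 g/mm^2


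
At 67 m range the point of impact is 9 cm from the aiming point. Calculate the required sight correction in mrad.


1 mrad subtends 1 cm per 10 m of range, so adj = error_cm / (dist_m / 10) = 9 / (67/10) = 1.343 mrad

1.343 mrad


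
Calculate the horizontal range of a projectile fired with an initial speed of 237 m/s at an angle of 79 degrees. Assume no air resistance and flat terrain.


R = v0^2 * sin(2*theta) / g = 237^2 * sin(2*79°) / 9.81 = 2145 m

2145 m


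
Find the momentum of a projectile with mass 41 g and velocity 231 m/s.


p = m*v = 0.041*231 = 9.471 kg·m/s

9.471 kg·m/s


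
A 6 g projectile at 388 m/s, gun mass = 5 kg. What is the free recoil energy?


v_r = m_p*v_p/m_gun = 0.006*388/5 = 0.4656 m/s, E_r = 0.5*m_gun*v_r^2 = 0.5*5*0.4656^2 = 0.542 J

0.542 J


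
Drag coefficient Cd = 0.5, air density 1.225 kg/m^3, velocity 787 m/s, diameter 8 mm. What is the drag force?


A = pi*(d/2)^2 = pi*(8/2000)^2 = 5.02655e-05 m^2
Fd = 0.5*Cd*rho*A*v^2 = 0.5*0.5*1.225*5.02655e-05*787^2 = 9.534 N

9.534 N


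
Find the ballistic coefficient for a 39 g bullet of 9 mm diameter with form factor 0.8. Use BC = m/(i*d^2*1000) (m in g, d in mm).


BC = m/(i*d^2*1000) = 39/(0.8 * 9^2 * 1000) = 0.0006019

0.0006019


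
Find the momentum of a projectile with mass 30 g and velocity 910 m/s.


p = m*v = 0.03*910 = 27.3 kg·m/s

27.3 kg·m/s


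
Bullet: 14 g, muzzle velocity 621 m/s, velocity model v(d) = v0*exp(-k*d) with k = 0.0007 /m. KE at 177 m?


v = v0*exp(-k*d) = 621*exp(-0.0007*177) = 548.634 m/s
E = 0.5*m*v^2 = 0.5*0.014*548.634^2 = 2107 J

2107 J


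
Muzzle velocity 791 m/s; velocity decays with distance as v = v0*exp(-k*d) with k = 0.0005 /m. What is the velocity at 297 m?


v = v0*exp(-k*d) = 791*exp(-0.0005*297) = 681.8 m/s

681.8 m/s


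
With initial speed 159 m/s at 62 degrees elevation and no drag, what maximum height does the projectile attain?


H = (v0*sin(theta))^2 / (2g) = (159*sin(62°))^2 / (2*9.81) = 1005 m

1005 m


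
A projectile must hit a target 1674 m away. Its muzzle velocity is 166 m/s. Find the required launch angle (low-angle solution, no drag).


sin(2*theta) = R*g/v0^2 = 1674*9.81/166^2 = 0.595948, theta = arcsin(0.595948)/2 = 18.29°

18.29 degrees


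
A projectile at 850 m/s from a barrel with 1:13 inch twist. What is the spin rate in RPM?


twist_m = 13*0.0254 = 0.3302 m
spin = v/twist = 850/0.3302 = 2574.197 rev/s
RPM = spin*60 = 2574.197*60 ≈ 154452 RPM

154452 RPM


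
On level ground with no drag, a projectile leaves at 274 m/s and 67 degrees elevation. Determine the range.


R = v0^2 * sin(2*theta) / g = 274^2 * sin(2*67°) / 9.81 = 5505 m

5505 m


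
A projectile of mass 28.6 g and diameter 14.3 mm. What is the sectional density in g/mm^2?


SD = m/d^2 = 28.6/14.3^2 = 0.1399 g/mm^2

0.1399 g/mm^2


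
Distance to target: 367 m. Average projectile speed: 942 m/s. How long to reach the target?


t = d/v = 367/942 = 0.3896 s

0.3896 s


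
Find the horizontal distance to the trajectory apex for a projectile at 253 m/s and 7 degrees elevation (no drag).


R = v0^2*sin(2*theta)/g = 253^2*sin(2*7°)/9.81 = 1578.51 m
apex_dist = R/2 = 1578.51/2 = 789.3 m

789.3 m


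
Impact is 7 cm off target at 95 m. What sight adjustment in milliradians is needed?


1 mrad subtends 1 cm per 10 m of range, so adj = error_cm / (dist_m / 10) = 7 / (95/10) = 0.7368 mrad

0.7368 mrad


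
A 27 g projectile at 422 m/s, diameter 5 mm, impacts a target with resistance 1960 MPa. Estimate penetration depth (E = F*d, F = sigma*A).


A = pi*(d/2)^2 = pi*(5/2)^2 = 19.635 mm^2
E = 0.5*m*v^2 = 0.5*0.027*422^2 = 2404.13 J
depth = E/(sigma*A) = 2404.13 J / (1960 MPa * 19.635 mm^2) = 2404.13/(1960 * 19.635) m = 0.0624702 m ≈ 62.47 mm

62.47 mm


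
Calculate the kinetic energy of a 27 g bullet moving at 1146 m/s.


E = 0.5*m*v^2 = 0.5*0.027*1146^2 = 17730 J

17730 J


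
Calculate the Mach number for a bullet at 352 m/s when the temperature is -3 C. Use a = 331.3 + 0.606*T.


a = 331.3 + 0.606*(-3) = 329.482 m/s
M = v/a = 352/329.482 = 1.068

1.068


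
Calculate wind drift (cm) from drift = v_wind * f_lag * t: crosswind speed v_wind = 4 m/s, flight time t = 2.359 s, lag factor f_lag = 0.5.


drift = v_wind * lag * t = 4 * 0.5 * 2.359 = 4.718 m ≈ 471.8 cm

471.8 cm


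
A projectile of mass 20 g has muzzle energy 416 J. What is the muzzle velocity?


v = sqrt(2*E/m) = sqrt(2*416/0.02) = 204 m/s

204 m/s


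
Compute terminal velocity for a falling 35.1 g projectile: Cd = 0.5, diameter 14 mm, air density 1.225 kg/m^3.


A = pi*(d/2)^2 = pi*(14/2000)^2 = 1.53938e-04 m^2
vt = sqrt(2mg/(Cd*rho*A)) = sqrt(2*0.0351*9.81/(0.5 * 1.225 * 1.53938e-04)) = 85.46 m/s

85.46 m/s


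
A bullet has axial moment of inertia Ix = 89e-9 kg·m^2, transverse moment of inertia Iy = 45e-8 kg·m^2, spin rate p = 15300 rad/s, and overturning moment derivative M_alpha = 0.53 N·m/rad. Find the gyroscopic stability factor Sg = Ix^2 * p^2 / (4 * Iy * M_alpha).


Sg = Ix^2 * p^2 / (4 * Iy * M_alpha) = (89e-9)^2 * 15300^2 / (4 * 45e-8 * 0.53) = 1.944

1.944


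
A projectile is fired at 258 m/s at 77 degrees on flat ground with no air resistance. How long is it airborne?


T = 2*v0*sin(theta)/g = 2*258*sin(77°)/9.81 = 51.25 s

51.25 s


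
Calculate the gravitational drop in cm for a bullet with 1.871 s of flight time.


drop = 0.5*g*t^2 = 0.5*9.81*1.871^2 = 17.1706 m ≈ 1717 cm

1717 cm


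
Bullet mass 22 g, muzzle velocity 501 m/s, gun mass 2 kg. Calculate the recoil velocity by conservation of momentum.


v_recoil = m_p * v_p / m_gun = 0.022 * 501 / 2 = 5.511 m/s

5.511 m/s


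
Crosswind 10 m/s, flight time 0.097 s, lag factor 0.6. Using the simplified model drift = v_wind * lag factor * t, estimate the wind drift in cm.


drift = v_wind * lag * t = 10 * 0.6 * 0.097 = 0.582 m ≈ 58.2 cm

58.2 cm


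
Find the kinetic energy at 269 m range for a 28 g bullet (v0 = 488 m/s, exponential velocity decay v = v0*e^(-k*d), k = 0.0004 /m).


v = v0*exp(-k*d) = 488*exp(-0.0004*269) = 438.218 m/s
E = 0.5*m*v^2 = 0.5*0.028*438.218^2 = 2688 J

2688 J


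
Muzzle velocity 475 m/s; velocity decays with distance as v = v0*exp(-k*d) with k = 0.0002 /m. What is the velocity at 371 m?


v = v0*exp(-k*d) = 475*exp(-0.0002*371) = 441 m/s

441 m/s


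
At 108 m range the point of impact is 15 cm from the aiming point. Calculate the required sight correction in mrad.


1 mrad subtends 1 cm per 10 m of range, so adj = error_cm / (dist_m / 10) = 15 / (108/10) = 1.389 mrad

1.389 mrad


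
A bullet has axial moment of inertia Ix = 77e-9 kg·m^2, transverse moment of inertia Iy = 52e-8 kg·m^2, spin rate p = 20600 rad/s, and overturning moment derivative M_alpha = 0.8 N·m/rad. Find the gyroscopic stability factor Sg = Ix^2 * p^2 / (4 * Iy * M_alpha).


Sg = Ix^2 * p^2 / (4 * Iy * M_alpha) = (77e-9)^2 * 20600^2 / (4 * 52e-8 * 0.8) = 1.512

1.512


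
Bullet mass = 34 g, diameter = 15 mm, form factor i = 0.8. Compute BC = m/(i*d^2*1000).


BC = m/(i*d^2*1000) = 34/(0.8 * 15^2 * 1000) = 0.0001889

0.0001889


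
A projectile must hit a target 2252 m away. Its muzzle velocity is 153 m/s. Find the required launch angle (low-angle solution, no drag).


sin(2*theta) = R*g/v0^2 = 2252*9.81/153^2 = 0.943745, theta = arcsin(0.943745)/2 = 35.35°

35.35 degrees


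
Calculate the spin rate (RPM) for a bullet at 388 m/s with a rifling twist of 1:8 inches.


twist_m = 8*0.0254 = 0.2032 m
spin = v/twist = 388/0.2032 = 1909.449 rev/s
RPM = spin*60 = 1909.449*60 ≈ 114567 RPM

114567 RPM


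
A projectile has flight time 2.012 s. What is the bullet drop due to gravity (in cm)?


drop = 0.5*g*t^2 = 0.5*9.81*2.012^2 = 19.8561 m ≈ 1986 cm

1986 cm


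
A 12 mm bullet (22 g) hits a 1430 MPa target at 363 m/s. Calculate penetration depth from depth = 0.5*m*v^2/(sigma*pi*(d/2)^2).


A = pi*(d/2)^2 = pi*(12/2)^2 = 113.097 mm^2
E = 0.5*m*v^2 = 0.5*0.022*363^2 = 1449.46 J
depth = E/(sigma*A) = 1449.46 J / (1430 MPa * 113.097 mm^2) = 1449.46/(1430 * 113.097) m = 0.00896226 m ≈ 8.962 mm

8.962 mm


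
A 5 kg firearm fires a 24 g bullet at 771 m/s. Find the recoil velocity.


v_recoil = m_p * v_p / m_gun = 0.024 * 771 / 5 = 3.701 m/s

3.701 m/s


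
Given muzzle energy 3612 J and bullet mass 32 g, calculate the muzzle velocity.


v = sqrt(2*E/m) = sqrt(2*3612/0.032) = 475.1 m/s

475.1 m/s


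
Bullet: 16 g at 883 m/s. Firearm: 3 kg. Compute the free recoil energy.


v_r = m_p*v_p/m_gun = 0.016*883/3 = 4.70933 m/s, E_r = 0.5*m_gun*v_r^2 = 0.5*3*4.70933^2 = 33.27 J

33.27 J


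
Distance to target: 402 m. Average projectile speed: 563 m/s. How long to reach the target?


t = d/v = 402/563 = 0.714 s

0.714 s


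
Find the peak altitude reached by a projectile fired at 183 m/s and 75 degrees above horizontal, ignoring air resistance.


H = (v0*sin(theta))^2 / (2g) = (183*sin(75°))^2 / (2*9.81) = 1593 m

1593 m


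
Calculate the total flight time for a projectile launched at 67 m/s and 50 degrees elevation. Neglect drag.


T = 2*v0*sin(theta)/g = 2*67*sin(50°)/9.81 = 10.46 s

10.46 s


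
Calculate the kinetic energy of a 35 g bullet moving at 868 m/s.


E = 0.5*m*v^2 = 0.5*0.035*868^2 = 13185 J

13185 J


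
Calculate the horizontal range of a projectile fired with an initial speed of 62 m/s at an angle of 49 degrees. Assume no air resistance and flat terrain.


R = v0^2 * sin(2*theta) / g = 62^2 * sin(2*49°) / 9.81 = 388 m

388 m


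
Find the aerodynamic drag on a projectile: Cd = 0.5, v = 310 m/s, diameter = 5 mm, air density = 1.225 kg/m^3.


A = pi*(d/2)^2 = pi*(5/2000)^2 = 1.96350e-05 m^2
Fd = 0.5*Cd*rho*A*v^2 = 0.5*0.5*1.225*1.96350e-05*310^2 = 0.5779 N

0.5779 N


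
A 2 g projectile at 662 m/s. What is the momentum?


p = m*v = 0.002*662 = 1.324 kg·m/s

1.324 kg·m/s


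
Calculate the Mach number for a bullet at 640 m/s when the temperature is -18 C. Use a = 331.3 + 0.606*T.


a = 331.3 + 0.606*(-18) = 320.392 m/s
M = v/a = 640/320.392 = 1.998

1.998


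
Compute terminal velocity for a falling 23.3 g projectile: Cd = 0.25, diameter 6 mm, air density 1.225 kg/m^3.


A = pi*(d/2)^2 = pi*(6/2000)^2 = 2.82743e-05 m^2
vt = sqrt(2mg/(Cd*rho*A)) = sqrt(2*0.0233*9.81/(0.25 * 1.225 * 2.82743e-05)) = 229.8 m/s

229.8 m/s


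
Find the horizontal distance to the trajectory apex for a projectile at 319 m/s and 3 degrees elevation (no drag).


R = v0^2*sin(2*theta)/g = 319^2*sin(2*3°)/9.81 = 1084.29 m
apex_dist = R/2 = 1084.29/2 = 542.1 m

542.1 m


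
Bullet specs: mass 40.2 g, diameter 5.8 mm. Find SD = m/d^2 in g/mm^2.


SD = m/d^2 = 40.2/5.8^2 = 1.195 g/mm^2

1.195 g/mm^2


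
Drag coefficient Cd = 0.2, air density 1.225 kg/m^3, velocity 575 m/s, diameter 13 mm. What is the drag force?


A = pi*(d/2)^2 = pi*(13/2000)^2 = 1.32732e-04 m^2
Fd = 0.5*Cd*rho*A*v^2 = 0.5*0.2*1.225*1.32732e-04*575^2 = 5.376 N

5.376 N


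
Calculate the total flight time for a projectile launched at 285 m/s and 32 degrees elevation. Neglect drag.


T = 2*v0*sin(theta)/g = 2*285*sin(32°)/9.81 = 30.79 s

30.79 s


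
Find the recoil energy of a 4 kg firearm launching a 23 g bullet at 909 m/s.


v_r = m_p*v_p/m_gun = 0.023*909/4 = 5.22675 m/s, E_r = 0.5*m_gun*v_r^2 = 0.5*4*5.22675^2 = 54.64 J

54.64 J


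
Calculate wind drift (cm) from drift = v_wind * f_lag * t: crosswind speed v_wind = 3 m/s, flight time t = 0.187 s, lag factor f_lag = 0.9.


drift = v_wind * lag * t = 3 * 0.9 * 0.187 = 0.5049 m ≈ 50.49 cm

50.49 cm


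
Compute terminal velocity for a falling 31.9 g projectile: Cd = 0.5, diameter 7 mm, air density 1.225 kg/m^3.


A = pi*(d/2)^2 = pi*(7/2000)^2 = 3.84845e-05 m^2
vt = sqrt(2mg/(Cd*rho*A)) = sqrt(2*0.0319*9.81/(0.5 * 1.225 * 3.84845e-05)) = 162.9 m/s

162.9 m/s


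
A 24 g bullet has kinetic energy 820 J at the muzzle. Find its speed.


v = sqrt(2*E/m) = sqrt(2*820/0.024) = 261.4 m/s

261.4 m/s


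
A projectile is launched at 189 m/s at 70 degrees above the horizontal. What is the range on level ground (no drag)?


R = v0^2 * sin(2*theta) / g = 189^2 * sin(2*70°) / 9.81 = 2341 m

2341 m


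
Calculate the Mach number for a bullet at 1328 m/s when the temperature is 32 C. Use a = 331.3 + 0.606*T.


a = 331.3 + 0.606*(32) = 350.692 m/s
M = v/a = 1328/350.692 = 3.787

3.787


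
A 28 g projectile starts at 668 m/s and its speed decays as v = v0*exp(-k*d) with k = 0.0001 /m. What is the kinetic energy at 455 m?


v = v0*exp(-k*d) = 668*exp(-0.0001*455) = 638.287 m/s
E = 0.5*m*v^2 = 0.5*0.028*638.287^2 = 5704 J

5704 J


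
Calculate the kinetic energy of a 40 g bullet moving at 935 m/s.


E = 0.5*m*v^2 = 0.5*0.04*935^2 = 17484 J

17484 J


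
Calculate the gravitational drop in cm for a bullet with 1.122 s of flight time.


drop = 0.5*g*t^2 = 0.5*9.81*1.122^2 = 6.17483 m ≈ 617.5 cm

617.5 cm


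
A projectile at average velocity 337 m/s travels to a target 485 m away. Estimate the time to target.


t = d/v = 485/337 = 1.439 s

1.439 s


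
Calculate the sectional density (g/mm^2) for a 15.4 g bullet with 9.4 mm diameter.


SD = m/d^2 = 15.4/9.4^2 = 0.1743 g/mm^2

0.1743 g/mm^2


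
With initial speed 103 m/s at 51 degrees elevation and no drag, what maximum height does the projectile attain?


H = (v0*sin(theta))^2 / (2g) = (103*sin(51°))^2 / (2*9.81) = 326.6 m

326.6 m


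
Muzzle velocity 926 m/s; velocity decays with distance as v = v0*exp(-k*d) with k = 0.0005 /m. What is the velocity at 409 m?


v = v0*exp(-k*d) = 926*exp(-0.0005*409) = 754.7 m/s

754.7 m/s


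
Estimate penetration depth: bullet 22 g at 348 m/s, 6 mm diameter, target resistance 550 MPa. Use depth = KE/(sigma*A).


A = pi*(d/2)^2 = pi*(6/2)^2 = 28.2743 mm^2
E = 0.5*m*v^2 = 0.5*0.022*348^2 = 1332.14 J
depth = E/(sigma*A) = 1332.14 J / (550 MPa * 28.2743 mm^2) = 1332.14/(550 * 28.2743) m = 0.0856636 m ≈ 85.66 mm

85.66 mm


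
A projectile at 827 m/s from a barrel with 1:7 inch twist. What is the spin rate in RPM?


twist_m = 7*0.0254 = 0.1778 m
spin = v/twist = 827/0.1778 = 4651.294 rev/s
RPM = spin*60 = 4651.294*60 ≈ 279078 RPM

279078 RPM


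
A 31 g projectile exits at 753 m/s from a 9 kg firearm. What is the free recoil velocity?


v_recoil = m_p * v_p / m_gun = 0.031 * 753 / 9 = 2.594 m/s

2.594 m/s


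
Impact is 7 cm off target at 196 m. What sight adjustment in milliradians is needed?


1 mrad subtends 1 cm per 10 m of range, so adj = error_cm / (dist_m / 10) = 7 / (196/10) = 0.3571 mrad

0.3571 mrad


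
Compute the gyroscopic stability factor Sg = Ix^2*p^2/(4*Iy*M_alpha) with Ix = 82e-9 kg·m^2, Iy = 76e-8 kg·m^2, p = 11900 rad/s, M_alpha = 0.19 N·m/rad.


Sg = Ix^2 * p^2 / (4 * Iy * M_alpha) = (82e-9)^2 * 11900^2 / (4 * 76e-8 * 0.19) = 1.649

1.649


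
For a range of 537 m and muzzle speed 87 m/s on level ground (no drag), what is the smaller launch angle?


sin(2*theta) = R*g/v0^2 = 537*9.81/87^2 = 0.695993, theta = arcsin(0.695993)/2 = 22.05°

22.05 degrees


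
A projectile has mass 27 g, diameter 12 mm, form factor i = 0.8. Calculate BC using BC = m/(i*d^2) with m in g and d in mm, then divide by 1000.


BC = m/(i*d^2*1000) = 27/(0.8 * 12^2 * 1000) = 0.0002344

0.0002344


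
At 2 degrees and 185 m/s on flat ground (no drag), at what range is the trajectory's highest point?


R = v0^2*sin(2*theta)/g = 185^2*sin(2*2°)/9.81 = 243.365 m
apex_dist = R/2 = 243.365/2 = 121.7 m

121.7 m


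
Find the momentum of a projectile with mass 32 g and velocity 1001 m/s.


p = m*v = 0.032*1001 = 32.03 kg·m/s

32.03 kg·m/s


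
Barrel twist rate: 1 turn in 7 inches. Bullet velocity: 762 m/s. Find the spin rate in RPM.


twist_m = 7*0.0254 = 0.1778 m
spin = v/twist = 762/0.1778 = 4285.714 rev/s
RPM = spin*60 = 4285.714*60 ≈ 257143 RPM

257143 RPM


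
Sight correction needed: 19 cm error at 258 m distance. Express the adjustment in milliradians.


1 mrad subtends 1 cm per 10 m of range, so adj = error_cm / (dist_m / 10) = 19 / (258/10) = 0.7364 mrad

0.7364 mrad


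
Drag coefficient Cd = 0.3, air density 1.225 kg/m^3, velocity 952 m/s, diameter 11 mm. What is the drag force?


A = pi*(d/2)^2 = pi*(11/2000)^2 = 9.50332e-05 m^2
Fd = 0.5*Cd*rho*A*v^2 = 0.5*0.3*1.225*9.50332e-05*952^2 = 15.83 N

15.83 N


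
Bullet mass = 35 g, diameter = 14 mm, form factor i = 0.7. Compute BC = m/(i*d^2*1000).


BC = m/(i*d^2*1000) = 35/(0.7 * 14^2 * 1000) = 0.0002551

0.0002551


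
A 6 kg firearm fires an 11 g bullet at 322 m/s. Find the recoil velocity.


v_recoil = m_p * v_p / m_gun = 0.011 * 322 / 6 = 0.5903 m/s

0.5903 m/s


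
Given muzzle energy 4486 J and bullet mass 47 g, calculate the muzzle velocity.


v = sqrt(2*E/m) = sqrt(2*4486/0.047) = 436.9 m/s

436.9 m/s


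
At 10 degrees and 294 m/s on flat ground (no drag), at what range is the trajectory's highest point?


R = v0^2*sin(2*theta)/g = 294^2*sin(2*10°)/9.81 = 3013.54 m
apex_dist = R/2 = 3013.54/2 = 1507 m

1507 m


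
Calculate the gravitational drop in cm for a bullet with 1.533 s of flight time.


drop = 0.5*g*t^2 = 0.5*9.81*1.533^2 = 11.5272 m ≈ 1153 cm

1153 cm


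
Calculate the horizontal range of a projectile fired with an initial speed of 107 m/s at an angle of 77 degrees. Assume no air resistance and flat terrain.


R = v0^2 * sin(2*theta) / g = 107^2 * sin(2*77°) / 9.81 = 511.6 m

511.6 m


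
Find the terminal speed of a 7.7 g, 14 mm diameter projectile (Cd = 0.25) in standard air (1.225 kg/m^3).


A = pi*(d/2)^2 = pi*(14/2000)^2 = 1.53938e-04 m^2
vt = sqrt(2mg/(Cd*rho*A)) = sqrt(2*0.0077*9.81/(0.25 * 1.225 * 1.53938e-04)) = 56.61 m/s

56.61 m/s


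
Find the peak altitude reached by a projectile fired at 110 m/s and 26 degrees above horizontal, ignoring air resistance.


H = (v0*sin(theta))^2 / (2g) = (110*sin(26°))^2 / (2*9.81) = 118.5 m

118.5 m


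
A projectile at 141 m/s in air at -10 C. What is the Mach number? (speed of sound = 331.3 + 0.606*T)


a = 331.3 + 0.606*(-10) = 325.24 m/s
M = v/a = 141/325.24 = 0.4335

0.4335


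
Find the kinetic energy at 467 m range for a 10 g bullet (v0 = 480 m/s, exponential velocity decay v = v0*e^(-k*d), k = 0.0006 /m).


v = v0*exp(-k*d) = 480*exp(-0.0006*467) = 362.704 m/s
E = 0.5*m*v^2 = 0.5*0.01*362.704^2 = 657.8 J

657.8 J


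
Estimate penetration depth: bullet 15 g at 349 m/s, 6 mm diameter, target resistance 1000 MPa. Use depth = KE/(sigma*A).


A = pi*(d/2)^2 = pi*(6/2)^2 = 28.2743 mm^2
E = 0.5*m*v^2 = 0.5*0.015*349^2 = 913.507 J
depth = E/(sigma*A) = 913.507 J / (1000 MPa * 28.2743 mm^2) = 913.507/(1000 * 28.2743) m = 0.0323087 m ≈ 32.31 mm

32.31 mm


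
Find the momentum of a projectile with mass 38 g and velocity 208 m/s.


p = m*v = 0.038*208 = 7.904 kg·m/s

7.904 kg·m/s
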